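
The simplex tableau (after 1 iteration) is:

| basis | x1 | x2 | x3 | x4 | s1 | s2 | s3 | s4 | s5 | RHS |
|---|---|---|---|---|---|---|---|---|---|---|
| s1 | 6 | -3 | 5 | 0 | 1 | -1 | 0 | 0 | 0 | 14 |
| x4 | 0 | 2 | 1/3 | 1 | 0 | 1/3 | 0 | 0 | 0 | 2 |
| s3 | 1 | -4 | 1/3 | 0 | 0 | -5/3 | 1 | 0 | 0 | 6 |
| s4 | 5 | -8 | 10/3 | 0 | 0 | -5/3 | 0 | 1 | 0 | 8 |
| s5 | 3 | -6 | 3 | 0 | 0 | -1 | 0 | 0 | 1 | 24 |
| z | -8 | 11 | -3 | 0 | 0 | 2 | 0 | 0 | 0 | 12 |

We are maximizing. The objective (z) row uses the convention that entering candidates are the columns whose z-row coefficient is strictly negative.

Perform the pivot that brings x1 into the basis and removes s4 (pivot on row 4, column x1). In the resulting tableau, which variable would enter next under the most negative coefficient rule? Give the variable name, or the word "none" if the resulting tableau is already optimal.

Pivot element 5. New z-row = old z-row − (-8)·(row 4/5).
Updated z-row coefficients: x1: 0, x2: -9/5, x3: 7/3, x4: 0, s1: 0, s2: -2/3, s3: 0, s4: 8/5, s5: 0.
The most negative is -9/5 in column x2, so x2 would enter next.

x2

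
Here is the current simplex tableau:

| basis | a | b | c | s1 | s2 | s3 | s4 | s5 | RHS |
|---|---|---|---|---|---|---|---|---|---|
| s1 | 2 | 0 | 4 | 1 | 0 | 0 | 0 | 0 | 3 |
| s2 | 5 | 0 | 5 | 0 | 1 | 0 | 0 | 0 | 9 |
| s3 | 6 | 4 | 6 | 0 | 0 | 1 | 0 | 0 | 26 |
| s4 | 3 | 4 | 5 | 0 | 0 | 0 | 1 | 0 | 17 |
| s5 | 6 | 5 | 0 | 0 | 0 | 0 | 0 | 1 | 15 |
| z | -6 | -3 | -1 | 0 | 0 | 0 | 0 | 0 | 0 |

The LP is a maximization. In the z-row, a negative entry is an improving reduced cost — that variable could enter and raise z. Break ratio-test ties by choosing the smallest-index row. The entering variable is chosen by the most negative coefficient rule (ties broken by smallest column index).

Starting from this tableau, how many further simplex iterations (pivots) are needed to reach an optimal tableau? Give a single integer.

2

pivot: a in, s1 out → z = 9
pivot: b in, s5 out → z = 63/5
No improving column remains; optimal.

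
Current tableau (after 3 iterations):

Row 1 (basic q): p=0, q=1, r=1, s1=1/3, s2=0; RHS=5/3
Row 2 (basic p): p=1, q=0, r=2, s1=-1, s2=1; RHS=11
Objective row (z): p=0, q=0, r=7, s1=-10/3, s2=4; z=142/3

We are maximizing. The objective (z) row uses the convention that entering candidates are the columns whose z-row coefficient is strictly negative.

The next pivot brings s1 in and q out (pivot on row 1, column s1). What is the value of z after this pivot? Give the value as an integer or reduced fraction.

64

Minimum ratio for s1: (5/3)/(1/3) = 5.
z changes by −(z-row coeff of s1)·ratio = −(-10/3)·5 = 50/3.
New z = 142/3 + (50/3) = 64.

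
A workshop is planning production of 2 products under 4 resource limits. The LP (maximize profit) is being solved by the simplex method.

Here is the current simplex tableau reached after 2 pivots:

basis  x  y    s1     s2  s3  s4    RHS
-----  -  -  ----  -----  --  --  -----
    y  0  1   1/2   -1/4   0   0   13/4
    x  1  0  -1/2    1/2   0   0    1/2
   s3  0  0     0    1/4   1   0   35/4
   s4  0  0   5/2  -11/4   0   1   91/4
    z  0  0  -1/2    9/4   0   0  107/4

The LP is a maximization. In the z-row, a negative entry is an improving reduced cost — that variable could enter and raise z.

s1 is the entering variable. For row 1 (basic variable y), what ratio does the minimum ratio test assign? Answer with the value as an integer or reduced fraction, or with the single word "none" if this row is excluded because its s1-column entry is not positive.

Ratio = RHS / (s1 entry) = (13/4) / (1/2) = 13/2.

13/2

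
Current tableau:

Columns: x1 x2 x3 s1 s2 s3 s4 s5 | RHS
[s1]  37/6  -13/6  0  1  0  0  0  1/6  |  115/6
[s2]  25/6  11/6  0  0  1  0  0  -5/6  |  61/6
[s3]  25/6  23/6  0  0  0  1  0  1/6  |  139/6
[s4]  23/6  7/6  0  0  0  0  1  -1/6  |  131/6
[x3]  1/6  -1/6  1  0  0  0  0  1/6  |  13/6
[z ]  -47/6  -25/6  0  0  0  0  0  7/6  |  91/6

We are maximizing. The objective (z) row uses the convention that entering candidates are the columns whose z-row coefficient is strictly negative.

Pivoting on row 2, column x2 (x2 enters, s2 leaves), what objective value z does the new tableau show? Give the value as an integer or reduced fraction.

421/11

Minimum ratio for x2: (61/6)/(11/6) = 61/11.
z changes by −(z-row coeff of x2)·ratio = −(-25/6)·(61/11) = 1525/66.
New z = 91/6 + (1525/66) = 421/11.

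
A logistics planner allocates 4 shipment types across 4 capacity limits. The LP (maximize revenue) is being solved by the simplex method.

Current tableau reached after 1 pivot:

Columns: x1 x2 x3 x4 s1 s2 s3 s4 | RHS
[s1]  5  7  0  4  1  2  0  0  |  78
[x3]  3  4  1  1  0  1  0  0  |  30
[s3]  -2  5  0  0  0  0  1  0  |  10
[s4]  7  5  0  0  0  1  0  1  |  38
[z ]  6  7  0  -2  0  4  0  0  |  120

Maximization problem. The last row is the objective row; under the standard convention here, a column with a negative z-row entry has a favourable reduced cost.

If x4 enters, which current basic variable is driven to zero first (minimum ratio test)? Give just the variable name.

Ratios: row 1 (s1): 78/4 = 39/2; row 2 (x3): 30/1 = 30; row 3 (s3): entry 0 ≤ 0, skip; row 4 (s4): entry 0 ≤ 0, skip.
Minimum ratio 39/2 is in the s1 row, so s1 leaves.

s1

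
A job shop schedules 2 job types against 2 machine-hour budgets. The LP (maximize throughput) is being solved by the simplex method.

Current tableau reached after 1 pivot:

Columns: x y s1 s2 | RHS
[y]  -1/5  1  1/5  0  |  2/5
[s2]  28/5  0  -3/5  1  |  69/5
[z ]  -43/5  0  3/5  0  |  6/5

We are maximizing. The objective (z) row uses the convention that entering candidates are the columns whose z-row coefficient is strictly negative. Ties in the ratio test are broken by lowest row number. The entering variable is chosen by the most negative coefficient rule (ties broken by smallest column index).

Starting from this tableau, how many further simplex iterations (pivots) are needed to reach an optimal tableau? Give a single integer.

2

pivot: x in, s2 out → z = 627/28
pivot: s1 in, y out → z = 24
No improving column remains; optimal.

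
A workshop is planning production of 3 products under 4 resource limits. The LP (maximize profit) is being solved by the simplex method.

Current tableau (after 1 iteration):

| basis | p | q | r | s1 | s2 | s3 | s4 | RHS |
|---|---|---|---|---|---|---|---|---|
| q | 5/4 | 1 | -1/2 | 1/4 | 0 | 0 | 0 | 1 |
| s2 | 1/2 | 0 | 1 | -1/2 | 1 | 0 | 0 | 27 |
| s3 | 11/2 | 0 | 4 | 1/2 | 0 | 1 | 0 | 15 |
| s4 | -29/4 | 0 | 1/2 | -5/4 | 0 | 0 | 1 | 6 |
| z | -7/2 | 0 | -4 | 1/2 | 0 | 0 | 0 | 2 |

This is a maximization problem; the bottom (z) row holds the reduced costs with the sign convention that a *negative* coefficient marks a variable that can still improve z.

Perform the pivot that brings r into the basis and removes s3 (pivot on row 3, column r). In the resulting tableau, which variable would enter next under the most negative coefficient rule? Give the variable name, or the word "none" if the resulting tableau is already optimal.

none

Pivot element 4. New z-row = old z-row − (-4)·(row 3/4).
Updated z-row coefficients: p: 2, q: 0, r: 0, s1: 1, s2: 0, s3: 1, s4: 0.
No coefficient is strictly negative; the tableau after this pivot is optimal.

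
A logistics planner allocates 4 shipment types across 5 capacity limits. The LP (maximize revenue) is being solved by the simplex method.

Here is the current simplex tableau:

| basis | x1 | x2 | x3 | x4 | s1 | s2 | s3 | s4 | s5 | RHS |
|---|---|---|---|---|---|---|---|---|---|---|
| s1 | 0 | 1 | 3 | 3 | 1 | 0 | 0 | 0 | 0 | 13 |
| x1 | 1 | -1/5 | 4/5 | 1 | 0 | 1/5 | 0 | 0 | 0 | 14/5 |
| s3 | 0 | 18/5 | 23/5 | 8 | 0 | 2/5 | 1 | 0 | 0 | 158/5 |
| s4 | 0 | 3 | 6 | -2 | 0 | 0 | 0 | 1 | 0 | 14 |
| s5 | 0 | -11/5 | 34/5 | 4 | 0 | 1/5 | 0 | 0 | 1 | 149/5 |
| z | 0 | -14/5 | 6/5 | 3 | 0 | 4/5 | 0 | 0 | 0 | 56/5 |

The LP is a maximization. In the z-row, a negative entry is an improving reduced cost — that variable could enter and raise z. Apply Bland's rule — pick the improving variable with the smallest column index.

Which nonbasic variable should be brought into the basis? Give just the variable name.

Objective-row coefficients: x1: 0, x2: -14/5, x3: 6/5, x4: 3, s1: 0, s2: 4/5, s3: 0, s4: 0, s5: 0.
Improving columns: x2. Bland's rule picks the smallest column index → x2.

x2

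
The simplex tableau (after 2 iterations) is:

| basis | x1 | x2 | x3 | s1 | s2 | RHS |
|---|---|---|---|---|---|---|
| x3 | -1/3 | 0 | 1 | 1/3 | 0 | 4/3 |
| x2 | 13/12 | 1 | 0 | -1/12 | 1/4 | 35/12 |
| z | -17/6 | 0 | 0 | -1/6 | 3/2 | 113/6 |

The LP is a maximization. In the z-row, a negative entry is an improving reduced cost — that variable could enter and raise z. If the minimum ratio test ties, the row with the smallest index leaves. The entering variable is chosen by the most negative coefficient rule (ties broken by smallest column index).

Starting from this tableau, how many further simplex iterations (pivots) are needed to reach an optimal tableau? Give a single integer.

2

pivot: x1 in, x2 out → z = 344/13
pivot: s1 in, x3 out → z = 117/4
No improving column remains; optimal.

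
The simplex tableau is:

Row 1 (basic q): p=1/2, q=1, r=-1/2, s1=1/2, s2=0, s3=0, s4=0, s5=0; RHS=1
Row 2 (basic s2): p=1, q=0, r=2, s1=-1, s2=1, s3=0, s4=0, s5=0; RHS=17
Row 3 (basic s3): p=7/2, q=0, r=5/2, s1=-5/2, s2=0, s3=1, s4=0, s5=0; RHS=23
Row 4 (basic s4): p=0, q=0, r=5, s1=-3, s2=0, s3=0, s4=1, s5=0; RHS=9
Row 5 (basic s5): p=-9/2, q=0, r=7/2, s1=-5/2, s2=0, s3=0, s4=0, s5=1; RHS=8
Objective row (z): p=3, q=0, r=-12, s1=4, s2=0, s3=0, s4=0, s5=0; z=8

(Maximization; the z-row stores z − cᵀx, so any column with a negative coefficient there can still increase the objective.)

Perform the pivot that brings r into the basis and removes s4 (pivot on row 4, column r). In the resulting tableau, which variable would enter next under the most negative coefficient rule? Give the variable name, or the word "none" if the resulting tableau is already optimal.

s1

Pivot element 5. New z-row = old z-row − (-12)·(row 4/5).
Updated z-row coefficients: p: 3, q: 0, r: 0, s1: -16/5, s2: 0, s3: 0, s4: 12/5, s5: 0.
The most negative is -16/5 in column s1, so s1 would enter next.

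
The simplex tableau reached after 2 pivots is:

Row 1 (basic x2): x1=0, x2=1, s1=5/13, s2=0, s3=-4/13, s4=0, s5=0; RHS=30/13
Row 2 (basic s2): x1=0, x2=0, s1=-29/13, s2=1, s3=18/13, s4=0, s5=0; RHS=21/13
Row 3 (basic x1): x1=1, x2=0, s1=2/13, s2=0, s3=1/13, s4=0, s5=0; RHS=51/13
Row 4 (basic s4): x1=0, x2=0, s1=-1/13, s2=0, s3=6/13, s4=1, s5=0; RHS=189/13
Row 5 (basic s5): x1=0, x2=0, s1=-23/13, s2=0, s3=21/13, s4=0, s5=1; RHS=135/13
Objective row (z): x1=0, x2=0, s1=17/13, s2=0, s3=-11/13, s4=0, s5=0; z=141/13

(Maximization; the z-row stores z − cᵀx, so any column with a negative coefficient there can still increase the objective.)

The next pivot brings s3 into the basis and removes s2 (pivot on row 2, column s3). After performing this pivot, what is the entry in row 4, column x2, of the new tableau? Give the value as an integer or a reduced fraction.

Pivot element is row 2, column s3: 18/13.
Normalize row 2: new (row 2, x2) = 0/(18/13) = 0.
row 4 ← row 4 − (6/13)·(new row 2): 0 − (6/13)·0 = 0.

0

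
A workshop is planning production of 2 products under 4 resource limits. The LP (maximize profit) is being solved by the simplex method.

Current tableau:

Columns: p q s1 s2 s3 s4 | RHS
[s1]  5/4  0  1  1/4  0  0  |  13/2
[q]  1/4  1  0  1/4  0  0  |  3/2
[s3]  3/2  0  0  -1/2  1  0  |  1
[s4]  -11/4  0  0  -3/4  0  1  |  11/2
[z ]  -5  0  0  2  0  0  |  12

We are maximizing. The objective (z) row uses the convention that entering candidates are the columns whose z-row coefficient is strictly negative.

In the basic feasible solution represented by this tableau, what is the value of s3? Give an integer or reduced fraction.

1

s3 is basic (row 3); its value is the RHS of that row: 1.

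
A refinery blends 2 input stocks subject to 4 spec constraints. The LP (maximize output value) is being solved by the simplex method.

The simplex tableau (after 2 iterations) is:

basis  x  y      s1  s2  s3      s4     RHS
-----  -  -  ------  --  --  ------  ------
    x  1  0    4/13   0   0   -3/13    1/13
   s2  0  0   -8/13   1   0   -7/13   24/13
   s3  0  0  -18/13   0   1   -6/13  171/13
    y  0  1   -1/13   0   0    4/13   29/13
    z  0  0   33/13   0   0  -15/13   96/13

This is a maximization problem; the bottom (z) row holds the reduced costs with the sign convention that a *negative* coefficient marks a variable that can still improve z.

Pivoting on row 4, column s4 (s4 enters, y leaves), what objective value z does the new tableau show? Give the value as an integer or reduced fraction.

63/4

Minimum ratio for s4: (29/13)/(4/13) = 29/4.
z changes by −(z-row coeff of s4)·ratio = −(-15/13)·(29/4) = 435/52.
New z = 96/13 + (435/52) = 63/4.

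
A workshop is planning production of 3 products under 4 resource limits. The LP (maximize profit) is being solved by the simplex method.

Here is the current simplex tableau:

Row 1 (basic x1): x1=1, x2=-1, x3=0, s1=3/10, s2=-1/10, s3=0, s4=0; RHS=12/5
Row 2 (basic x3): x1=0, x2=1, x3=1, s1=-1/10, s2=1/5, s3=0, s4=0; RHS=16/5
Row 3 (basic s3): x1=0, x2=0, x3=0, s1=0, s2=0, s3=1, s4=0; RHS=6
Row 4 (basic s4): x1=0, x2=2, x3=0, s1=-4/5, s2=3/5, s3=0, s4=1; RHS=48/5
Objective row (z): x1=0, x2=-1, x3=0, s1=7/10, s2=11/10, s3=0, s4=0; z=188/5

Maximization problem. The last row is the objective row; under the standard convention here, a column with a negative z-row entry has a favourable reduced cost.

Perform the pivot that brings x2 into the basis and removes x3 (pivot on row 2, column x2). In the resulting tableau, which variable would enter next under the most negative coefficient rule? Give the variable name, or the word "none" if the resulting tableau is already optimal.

none

Pivot element 1. New z-row = old z-row − (-1)·(row 2/1).
Updated z-row coefficients: x1: 0, x2: 0, x3: 1, s1: 3/5, s2: 13/10, s3: 0, s4: 0.
No coefficient is strictly negative; the tableau after this pivot is optimal.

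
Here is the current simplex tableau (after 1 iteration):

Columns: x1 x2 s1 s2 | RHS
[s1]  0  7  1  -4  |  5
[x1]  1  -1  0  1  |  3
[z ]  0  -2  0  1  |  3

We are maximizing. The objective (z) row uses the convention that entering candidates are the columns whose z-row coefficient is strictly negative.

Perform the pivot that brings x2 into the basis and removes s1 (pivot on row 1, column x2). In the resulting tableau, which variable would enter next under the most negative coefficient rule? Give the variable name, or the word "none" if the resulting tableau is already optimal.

s2

Pivot element 7. New z-row = old z-row − (-2)·(row 1/7).
Updated z-row coefficients: x1: 0, x2: 0, s1: 2/7, s2: -1/7.
The most negative is -1/7 in column s2, so s2 would enter next.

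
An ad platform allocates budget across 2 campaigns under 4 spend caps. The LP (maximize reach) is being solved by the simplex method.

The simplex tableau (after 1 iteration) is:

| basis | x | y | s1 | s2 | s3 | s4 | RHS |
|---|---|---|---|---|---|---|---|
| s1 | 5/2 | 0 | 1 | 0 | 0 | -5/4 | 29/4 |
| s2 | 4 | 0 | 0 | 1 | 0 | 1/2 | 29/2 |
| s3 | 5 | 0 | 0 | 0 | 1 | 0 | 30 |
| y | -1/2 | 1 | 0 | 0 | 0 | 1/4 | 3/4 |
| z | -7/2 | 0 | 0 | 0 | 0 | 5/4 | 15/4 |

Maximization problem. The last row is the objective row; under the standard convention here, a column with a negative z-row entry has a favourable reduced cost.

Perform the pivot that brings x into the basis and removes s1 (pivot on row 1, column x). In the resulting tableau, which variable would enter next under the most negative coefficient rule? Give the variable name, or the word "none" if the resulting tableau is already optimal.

s4

Pivot element 5/2. New z-row = old z-row − (-7/2)·(row 1/(5/2)).
Updated z-row coefficients: x: 0, y: 0, s1: 7/5, s2: 0, s3: 0, s4: -1/2.
The most negative is -1/2 in column s4, so s4 would enter next.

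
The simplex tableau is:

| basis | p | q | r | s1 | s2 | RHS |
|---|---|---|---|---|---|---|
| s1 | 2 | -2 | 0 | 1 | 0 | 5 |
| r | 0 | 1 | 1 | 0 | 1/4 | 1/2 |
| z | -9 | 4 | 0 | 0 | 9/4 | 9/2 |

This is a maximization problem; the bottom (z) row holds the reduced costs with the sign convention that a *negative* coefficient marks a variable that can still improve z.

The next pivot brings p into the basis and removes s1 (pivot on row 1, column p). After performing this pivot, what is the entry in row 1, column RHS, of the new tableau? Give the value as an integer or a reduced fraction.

5/2

Pivot element is row 1, column p: 2.
Normalize row 1: new (row 1, RHS) = 5/2 = 5/2.
Row 1 is the pivot row, so the entry is 5/2.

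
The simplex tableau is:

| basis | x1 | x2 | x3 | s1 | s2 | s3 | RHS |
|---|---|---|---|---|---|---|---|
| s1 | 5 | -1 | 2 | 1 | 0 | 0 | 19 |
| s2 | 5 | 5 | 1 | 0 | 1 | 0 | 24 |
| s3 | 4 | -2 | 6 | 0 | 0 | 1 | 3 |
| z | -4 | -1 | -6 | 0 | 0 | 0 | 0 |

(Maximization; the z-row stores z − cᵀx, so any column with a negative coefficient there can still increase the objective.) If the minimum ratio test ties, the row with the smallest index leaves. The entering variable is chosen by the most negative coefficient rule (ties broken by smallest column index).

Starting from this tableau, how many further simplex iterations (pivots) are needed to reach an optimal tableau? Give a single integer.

pivot: x3 in, s3 out → z = 3
pivot: x2 in, s2 out → z = 519/32
No improving column remains; optimal.

2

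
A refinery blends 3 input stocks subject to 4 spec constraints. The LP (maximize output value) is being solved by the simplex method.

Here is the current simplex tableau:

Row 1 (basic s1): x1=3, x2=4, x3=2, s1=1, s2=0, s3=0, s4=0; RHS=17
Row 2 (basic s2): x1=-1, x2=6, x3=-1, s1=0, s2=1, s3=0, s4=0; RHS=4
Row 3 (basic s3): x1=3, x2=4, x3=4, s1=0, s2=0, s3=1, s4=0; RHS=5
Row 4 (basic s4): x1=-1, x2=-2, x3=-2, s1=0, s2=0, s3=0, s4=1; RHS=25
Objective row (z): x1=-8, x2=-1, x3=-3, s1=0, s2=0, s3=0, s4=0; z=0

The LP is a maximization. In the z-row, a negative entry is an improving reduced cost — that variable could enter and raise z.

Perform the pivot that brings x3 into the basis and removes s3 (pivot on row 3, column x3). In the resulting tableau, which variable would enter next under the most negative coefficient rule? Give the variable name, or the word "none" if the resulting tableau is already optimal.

x1

Pivot element 4. New z-row = old z-row − (-3)·(row 3/4).
Updated z-row coefficients: x1: -23/4, x2: 2, x3: 0, s1: 0, s2: 0, s3: 3/4, s4: 0.
The most negative is -23/4 in column x1, so x1 would enter next.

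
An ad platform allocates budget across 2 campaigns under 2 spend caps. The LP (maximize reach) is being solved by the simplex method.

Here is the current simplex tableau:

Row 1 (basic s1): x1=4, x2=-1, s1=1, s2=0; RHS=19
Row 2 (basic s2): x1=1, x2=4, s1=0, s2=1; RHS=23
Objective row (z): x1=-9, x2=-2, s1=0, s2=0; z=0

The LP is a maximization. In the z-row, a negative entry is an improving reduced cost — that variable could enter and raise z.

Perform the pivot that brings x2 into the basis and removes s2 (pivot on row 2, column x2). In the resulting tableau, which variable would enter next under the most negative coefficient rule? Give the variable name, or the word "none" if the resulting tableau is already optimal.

x1

Pivot element 4. New z-row = old z-row − (-2)·(row 2/4).
Updated z-row coefficients: x1: -17/2, x2: 0, s1: 0, s2: 1/2.
The most negative is -17/2 in column x1, so x1 would enter next.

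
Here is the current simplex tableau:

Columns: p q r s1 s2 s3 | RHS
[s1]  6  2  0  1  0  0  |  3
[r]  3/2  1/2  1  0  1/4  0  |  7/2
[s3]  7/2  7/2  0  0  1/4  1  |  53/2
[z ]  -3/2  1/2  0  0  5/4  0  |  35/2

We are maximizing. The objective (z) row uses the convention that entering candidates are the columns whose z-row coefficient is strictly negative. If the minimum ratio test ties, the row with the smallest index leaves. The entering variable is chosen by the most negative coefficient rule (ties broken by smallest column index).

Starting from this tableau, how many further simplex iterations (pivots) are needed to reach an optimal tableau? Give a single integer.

1

pivot: p in, s1 out → z = 73/4
No improving column remains; optimal.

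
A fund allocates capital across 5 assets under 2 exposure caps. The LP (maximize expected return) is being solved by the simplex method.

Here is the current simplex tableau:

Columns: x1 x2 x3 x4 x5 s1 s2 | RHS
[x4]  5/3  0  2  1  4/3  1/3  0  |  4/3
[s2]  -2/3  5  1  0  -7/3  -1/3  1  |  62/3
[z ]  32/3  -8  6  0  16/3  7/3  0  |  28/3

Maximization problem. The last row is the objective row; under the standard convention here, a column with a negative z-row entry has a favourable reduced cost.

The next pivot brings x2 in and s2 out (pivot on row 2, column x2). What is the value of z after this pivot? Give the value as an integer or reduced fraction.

212/5

Minimum ratio for x2: (62/3)/5 = 62/15.
z changes by −(z-row coeff of x2)·ratio = −(-8)·(62/15) = 496/15.
New z = 28/3 + (496/15) = 212/5.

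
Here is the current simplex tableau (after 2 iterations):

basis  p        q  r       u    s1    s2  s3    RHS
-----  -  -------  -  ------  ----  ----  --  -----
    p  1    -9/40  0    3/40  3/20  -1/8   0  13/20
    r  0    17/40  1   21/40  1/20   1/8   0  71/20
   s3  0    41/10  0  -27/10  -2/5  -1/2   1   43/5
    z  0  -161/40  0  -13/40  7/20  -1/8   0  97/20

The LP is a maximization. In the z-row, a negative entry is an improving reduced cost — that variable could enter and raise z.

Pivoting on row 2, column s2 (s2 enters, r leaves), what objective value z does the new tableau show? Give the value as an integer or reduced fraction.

42/5

Minimum ratio for s2: (71/20)/(1/8) = 142/5.
z changes by −(z-row coeff of s2)·ratio = −(-1/8)·(142/5) = 71/20.
New z = 97/20 + (71/20) = 42/5.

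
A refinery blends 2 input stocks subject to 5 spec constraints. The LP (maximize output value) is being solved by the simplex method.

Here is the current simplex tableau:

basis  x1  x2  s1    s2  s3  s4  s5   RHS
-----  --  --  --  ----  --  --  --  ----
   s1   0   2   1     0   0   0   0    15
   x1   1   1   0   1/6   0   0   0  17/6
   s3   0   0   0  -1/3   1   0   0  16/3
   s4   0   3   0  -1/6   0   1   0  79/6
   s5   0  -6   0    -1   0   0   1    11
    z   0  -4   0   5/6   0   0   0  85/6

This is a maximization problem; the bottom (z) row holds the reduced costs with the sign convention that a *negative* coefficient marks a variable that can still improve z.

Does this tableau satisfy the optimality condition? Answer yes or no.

no

Column x2 has objective-row coefficient -4, which is negative; an improving pivot exists, so not yet optimal.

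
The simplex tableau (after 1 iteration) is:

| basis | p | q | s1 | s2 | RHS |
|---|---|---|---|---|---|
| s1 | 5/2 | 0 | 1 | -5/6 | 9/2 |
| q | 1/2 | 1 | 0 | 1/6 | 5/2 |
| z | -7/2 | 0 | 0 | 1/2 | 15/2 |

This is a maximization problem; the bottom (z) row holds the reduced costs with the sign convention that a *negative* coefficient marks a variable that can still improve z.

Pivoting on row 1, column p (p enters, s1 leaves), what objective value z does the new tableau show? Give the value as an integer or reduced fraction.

69/5

Minimum ratio for p: (9/2)/(5/2) = 9/5.
z changes by −(z-row coeff of p)·ratio = −(-7/2)·(9/5) = 63/10.
New z = 15/2 + (63/10) = 69/5.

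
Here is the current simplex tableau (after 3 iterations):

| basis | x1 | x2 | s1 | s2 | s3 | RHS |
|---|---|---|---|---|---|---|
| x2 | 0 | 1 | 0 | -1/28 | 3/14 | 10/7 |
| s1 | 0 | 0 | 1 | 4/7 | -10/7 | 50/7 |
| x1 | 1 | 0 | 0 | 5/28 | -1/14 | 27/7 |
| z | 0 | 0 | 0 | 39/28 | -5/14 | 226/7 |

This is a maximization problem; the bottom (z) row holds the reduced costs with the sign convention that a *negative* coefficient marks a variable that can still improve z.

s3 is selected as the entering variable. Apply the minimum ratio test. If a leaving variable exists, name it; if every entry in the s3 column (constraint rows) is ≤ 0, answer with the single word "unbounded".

x2

Ratios: row 1 (x2): (10/7)/(3/14) = 20/3; row 2 (s1): entry -10/7 ≤ 0, skip; row 3 (x1): entry -1/14 ≤ 0, skip.
Minimum ratio is in the x2 row, so x2 leaves.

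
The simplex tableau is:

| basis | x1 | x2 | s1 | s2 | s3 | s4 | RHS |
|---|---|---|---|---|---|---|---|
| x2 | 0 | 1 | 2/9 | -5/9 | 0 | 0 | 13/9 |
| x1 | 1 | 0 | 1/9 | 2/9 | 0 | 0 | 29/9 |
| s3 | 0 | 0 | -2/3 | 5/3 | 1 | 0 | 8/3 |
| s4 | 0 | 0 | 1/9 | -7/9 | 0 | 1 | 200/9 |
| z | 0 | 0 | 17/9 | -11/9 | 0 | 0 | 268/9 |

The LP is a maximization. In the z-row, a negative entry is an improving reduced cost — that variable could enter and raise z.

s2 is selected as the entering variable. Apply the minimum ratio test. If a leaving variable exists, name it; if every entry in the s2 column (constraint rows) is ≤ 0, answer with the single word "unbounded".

s3

Ratios: row 1 (x2): entry -5/9 ≤ 0, skip; row 2 (x1): (29/9)/(2/9) = 29/2; row 3 (s3): (8/3)/(5/3) = 8/5; row 4 (s4): entry -7/9 ≤ 0, skip.
Minimum ratio is in the s3 row, so s3 leaves.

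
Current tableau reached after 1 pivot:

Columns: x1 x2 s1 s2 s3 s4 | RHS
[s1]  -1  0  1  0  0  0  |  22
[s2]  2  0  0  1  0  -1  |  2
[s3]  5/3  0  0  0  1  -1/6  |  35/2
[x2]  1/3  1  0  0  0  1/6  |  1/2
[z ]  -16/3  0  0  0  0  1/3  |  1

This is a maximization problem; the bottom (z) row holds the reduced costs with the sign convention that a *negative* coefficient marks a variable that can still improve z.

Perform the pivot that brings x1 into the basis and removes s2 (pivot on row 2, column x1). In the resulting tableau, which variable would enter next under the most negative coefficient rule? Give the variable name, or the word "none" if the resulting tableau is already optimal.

s4

Pivot element 2. New z-row = old z-row − (-16/3)·(row 2/2).
Updated z-row coefficients: x1: 0, x2: 0, s1: 0, s2: 8/3, s3: 0, s4: -7/3.
The most negative is -7/3 in column s4, so s4 would enter next.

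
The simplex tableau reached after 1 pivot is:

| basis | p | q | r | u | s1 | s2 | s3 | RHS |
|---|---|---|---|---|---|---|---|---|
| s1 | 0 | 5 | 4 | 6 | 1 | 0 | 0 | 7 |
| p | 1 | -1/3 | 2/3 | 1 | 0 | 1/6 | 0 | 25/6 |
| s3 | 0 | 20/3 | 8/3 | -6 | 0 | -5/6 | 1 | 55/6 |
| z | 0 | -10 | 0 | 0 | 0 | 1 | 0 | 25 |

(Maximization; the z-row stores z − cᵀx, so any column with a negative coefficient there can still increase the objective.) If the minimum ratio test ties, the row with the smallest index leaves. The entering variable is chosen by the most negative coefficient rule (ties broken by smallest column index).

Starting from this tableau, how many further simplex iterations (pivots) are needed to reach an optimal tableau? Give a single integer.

2

pivot: q in, s3 out → z = 155/4
pivot: u in, s1 out → z = 272/7
No improving column remains; optimal.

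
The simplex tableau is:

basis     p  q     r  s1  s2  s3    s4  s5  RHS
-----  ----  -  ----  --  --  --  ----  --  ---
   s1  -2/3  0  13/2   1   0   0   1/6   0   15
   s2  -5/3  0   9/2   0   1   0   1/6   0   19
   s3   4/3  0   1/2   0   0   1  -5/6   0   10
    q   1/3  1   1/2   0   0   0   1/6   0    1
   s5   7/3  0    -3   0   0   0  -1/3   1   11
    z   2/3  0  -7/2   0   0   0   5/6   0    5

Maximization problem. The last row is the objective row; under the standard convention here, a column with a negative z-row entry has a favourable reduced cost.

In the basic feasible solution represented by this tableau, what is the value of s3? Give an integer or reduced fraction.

s3 is basic (row 3); its value is the RHS of that row: 10.

10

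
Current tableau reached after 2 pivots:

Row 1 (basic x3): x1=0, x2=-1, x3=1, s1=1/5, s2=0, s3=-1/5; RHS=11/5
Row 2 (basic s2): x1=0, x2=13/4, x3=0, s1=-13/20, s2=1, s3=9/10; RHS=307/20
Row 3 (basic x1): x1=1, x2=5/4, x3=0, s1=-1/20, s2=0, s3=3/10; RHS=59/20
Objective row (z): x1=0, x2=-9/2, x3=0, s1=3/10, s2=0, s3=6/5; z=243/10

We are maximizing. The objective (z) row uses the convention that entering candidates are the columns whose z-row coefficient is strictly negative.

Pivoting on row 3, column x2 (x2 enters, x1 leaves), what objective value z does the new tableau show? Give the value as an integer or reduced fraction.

873/25

Minimum ratio for x2: (59/20)/(5/4) = 59/25.
z changes by −(z-row coeff of x2)·ratio = −(-9/2)·(59/25) = 531/50.
New z = 243/10 + (531/50) = 873/25.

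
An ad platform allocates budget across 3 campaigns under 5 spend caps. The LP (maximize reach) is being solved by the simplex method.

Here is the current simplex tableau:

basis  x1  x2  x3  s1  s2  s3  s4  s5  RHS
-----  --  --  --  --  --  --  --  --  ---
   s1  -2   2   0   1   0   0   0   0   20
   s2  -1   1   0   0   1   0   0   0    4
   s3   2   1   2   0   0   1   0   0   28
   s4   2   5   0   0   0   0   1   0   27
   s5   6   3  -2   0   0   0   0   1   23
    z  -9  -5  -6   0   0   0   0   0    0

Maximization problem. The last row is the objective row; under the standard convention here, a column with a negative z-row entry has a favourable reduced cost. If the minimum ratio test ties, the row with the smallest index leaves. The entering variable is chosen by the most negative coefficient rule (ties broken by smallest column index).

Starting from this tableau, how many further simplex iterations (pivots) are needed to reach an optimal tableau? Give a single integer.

pivot: x1 in, s5 out → z = 69/2
pivot: x3 in, s3 out → z = 825/8
pivot: x2 in, s4 out → z = 3357/32
No improving column remains; optimal.

3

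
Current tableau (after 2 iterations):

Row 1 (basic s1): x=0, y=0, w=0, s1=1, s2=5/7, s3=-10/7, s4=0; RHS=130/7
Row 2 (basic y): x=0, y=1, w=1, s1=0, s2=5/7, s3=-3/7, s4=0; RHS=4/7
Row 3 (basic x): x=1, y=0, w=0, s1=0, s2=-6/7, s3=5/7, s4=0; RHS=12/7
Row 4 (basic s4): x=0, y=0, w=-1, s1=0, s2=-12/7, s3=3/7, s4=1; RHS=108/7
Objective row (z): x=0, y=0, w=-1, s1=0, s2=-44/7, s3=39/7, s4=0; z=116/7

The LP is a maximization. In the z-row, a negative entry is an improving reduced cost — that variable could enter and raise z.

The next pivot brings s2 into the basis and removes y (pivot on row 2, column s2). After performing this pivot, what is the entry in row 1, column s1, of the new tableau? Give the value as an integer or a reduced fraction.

Pivot element is row 2, column s2: 5/7.
Normalize row 2: new (row 2, s1) = 0/(5/7) = 0.
row 1 ← row 1 − (5/7)·(new row 2): 1 − (5/7)·0 = 1.

1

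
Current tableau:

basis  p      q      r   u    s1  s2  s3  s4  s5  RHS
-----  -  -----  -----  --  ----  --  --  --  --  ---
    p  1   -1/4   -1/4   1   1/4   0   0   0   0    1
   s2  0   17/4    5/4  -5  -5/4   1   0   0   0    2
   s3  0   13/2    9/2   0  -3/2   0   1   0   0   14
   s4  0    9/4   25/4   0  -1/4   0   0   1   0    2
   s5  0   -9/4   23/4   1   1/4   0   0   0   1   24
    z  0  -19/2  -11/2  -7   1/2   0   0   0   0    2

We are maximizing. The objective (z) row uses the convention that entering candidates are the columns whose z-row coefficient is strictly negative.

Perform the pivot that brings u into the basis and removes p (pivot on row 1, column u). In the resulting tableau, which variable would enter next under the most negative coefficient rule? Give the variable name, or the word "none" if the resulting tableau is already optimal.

q

Pivot element 1. New z-row = old z-row − (-7)·(row 1/1).
Updated z-row coefficients: p: 7, q: -45/4, r: -29/4, u: 0, s1: 9/4, s2: 0, s3: 0, s4: 0, s5: 0.
The most negative is -45/4 in column q, so q would enter next.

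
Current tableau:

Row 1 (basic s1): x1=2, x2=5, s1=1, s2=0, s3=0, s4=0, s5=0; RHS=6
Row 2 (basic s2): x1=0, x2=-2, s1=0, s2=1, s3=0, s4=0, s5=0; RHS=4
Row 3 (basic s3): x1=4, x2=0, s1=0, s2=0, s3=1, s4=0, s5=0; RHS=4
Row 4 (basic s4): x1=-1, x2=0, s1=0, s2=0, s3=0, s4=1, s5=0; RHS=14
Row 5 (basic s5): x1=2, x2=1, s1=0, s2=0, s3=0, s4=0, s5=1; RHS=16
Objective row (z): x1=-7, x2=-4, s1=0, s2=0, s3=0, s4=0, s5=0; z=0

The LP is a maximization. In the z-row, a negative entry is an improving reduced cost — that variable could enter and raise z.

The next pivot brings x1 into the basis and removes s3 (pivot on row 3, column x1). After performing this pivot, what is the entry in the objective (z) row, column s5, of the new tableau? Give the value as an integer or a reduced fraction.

0

Pivot element is row 3, column x1: 4.
Normalize row 3: new (row 3, s5) = 0/4 = 0.
z-row ← z-row − (-7)·(new row 3): 0 − (-7)·0 = 0.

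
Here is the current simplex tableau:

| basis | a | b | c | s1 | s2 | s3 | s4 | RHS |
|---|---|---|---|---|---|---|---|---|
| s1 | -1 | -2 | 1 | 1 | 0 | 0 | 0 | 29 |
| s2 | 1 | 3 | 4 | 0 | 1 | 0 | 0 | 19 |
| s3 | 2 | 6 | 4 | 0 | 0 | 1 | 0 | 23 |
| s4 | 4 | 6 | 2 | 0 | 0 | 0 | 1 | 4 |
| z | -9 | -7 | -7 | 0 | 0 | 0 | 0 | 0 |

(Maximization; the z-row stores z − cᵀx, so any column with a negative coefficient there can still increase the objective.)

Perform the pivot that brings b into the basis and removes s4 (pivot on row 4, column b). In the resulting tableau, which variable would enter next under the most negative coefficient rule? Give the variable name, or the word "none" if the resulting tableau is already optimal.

c

Pivot element 6. New z-row = old z-row − (-7)·(row 4/6).
Updated z-row coefficients: a: -13/3, b: 0, c: -14/3, s1: 0, s2: 0, s3: 0, s4: 7/6.
The most negative is -14/3 in column c, so c would enter next.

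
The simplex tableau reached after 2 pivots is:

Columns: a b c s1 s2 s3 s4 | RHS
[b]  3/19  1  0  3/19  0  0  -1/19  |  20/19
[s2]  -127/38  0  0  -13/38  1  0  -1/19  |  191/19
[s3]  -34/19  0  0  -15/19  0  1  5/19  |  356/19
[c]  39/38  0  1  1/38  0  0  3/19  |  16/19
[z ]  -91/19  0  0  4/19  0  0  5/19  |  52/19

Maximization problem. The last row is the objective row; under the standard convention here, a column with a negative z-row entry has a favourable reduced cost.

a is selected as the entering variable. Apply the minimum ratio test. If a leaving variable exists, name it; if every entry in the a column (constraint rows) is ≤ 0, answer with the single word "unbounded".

c

Ratios: row 1 (b): (20/19)/(3/19) = 20/3; row 2 (s2): entry -127/38 ≤ 0, skip; row 3 (s3): entry -34/19 ≤ 0, skip; row 4 (c): (16/19)/(39/38) = 32/39.
Minimum ratio is in the c row, so c leaves.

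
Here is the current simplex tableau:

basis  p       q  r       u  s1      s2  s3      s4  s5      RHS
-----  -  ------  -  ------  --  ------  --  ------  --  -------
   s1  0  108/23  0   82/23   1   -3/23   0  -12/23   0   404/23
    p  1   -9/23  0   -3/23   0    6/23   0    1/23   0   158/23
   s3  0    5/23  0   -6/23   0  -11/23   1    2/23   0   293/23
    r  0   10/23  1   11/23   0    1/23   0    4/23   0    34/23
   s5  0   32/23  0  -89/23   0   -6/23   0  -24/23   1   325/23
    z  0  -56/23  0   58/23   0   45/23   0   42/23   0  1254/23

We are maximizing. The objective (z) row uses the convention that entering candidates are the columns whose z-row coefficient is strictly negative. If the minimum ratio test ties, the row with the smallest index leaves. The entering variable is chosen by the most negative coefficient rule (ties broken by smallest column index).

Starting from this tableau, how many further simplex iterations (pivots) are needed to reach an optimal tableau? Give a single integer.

pivot: q in, r out → z = 314/5
No improving column remains; optimal.

1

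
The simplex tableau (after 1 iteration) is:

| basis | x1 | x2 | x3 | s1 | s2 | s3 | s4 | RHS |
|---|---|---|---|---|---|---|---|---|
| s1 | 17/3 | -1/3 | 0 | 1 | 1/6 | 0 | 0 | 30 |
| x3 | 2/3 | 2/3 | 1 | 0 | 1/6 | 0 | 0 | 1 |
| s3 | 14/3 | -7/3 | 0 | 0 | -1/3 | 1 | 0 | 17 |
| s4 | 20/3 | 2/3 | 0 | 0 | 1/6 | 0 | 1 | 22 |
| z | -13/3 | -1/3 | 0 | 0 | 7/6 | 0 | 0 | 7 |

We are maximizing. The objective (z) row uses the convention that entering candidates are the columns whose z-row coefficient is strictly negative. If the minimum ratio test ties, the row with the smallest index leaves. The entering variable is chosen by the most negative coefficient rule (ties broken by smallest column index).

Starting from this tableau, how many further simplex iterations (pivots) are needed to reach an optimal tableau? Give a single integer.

pivot: x1 in, x3 out → z = 27/2
No improving column remains; optimal.

1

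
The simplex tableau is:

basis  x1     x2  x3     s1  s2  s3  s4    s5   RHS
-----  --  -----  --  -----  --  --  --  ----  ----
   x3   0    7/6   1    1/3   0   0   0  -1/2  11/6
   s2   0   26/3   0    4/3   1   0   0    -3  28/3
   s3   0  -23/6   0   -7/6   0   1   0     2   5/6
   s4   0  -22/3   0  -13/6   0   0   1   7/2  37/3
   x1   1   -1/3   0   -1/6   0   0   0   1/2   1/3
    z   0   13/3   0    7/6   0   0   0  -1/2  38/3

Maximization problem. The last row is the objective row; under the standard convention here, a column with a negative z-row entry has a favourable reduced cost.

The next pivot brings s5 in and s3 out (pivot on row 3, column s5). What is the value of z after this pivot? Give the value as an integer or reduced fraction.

Minimum ratio for s5: (5/6)/2 = 5/12.
z changes by −(z-row coeff of s5)·ratio = −(-1/2)·(5/12) = 5/24.
New z = 38/3 + (5/24) = 103/8.

103/8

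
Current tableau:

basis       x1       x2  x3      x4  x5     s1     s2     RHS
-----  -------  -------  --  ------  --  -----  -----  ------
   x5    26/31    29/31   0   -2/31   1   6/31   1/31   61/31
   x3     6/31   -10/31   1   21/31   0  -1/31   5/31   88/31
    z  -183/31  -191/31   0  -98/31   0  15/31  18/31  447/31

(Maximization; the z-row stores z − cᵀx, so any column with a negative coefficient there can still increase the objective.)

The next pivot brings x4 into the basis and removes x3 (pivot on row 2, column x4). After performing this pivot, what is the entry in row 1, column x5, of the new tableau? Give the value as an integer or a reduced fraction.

1

Pivot element is row 2, column x4: 21/31.
Normalize row 2: new (row 2, x5) = 0/(21/31) = 0.
row 1 ← row 1 − (-2/31)·(new row 2): 1 − (-2/31)·0 = 1.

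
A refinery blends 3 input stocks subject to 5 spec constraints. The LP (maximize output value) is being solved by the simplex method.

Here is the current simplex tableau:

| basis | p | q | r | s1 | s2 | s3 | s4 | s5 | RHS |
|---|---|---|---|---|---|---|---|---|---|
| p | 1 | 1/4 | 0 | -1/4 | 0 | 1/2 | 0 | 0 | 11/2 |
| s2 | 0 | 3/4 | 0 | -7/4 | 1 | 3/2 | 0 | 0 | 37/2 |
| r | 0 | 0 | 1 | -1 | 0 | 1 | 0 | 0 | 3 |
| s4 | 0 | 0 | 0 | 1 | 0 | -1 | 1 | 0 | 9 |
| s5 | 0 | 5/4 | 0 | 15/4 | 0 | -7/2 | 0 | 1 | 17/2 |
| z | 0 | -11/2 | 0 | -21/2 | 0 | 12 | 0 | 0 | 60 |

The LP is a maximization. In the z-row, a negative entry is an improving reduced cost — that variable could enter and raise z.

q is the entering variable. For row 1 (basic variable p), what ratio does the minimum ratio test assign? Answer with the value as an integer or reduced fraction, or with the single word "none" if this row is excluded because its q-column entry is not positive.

Ratio = RHS / (q entry) = (11/2) / (1/4) = 22.

22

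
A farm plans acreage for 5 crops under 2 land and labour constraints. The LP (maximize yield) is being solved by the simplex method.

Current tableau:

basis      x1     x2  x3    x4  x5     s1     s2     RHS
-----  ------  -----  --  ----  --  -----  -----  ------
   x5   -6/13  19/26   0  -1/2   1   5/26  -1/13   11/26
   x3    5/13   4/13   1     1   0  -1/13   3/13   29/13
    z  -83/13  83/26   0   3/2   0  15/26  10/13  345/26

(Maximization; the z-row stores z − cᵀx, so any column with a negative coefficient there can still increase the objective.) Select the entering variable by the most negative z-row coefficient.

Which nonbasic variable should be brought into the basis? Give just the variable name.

Objective-row coefficients: x1: -83/13, x2: 83/26, x3: 0, x4: 3/2, x5: 0, s1: 15/26, s2: 10/13.
The most negative is -83/13 in column x1, so x1 enters.

x1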